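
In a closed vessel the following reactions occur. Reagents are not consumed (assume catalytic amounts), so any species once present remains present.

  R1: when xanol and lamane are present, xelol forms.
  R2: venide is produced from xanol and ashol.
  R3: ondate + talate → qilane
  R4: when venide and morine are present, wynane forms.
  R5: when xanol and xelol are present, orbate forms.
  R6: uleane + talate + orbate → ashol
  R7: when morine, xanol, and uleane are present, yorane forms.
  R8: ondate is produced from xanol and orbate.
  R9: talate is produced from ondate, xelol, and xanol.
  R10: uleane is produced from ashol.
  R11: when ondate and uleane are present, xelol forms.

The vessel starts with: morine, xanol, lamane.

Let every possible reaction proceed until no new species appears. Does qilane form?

Yes

xanol and lamane present → xelol forms (R1).
xanol and xelol present → orbate forms (R5).
xanol and orbate present → ondate forms (R8).
ondate, xelol, and xanol present → talate forms (R9).
ondate and talate present → qilane forms (R3).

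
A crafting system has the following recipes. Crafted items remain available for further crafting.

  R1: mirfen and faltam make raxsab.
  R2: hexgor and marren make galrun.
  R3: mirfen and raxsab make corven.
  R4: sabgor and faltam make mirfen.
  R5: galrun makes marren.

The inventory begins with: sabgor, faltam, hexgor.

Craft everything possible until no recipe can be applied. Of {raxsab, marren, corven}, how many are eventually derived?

sabgor and faltam → mirfen (R4).
Using R1, mirfen and faltam make raxsab.
Using R3, mirfen and raxsab make corven.
raxsab: reached.
marren would need galrun (R5), but galrun is never obtained.
corven: reached.
Reached: raxsab and corven — 2 of the 3.

2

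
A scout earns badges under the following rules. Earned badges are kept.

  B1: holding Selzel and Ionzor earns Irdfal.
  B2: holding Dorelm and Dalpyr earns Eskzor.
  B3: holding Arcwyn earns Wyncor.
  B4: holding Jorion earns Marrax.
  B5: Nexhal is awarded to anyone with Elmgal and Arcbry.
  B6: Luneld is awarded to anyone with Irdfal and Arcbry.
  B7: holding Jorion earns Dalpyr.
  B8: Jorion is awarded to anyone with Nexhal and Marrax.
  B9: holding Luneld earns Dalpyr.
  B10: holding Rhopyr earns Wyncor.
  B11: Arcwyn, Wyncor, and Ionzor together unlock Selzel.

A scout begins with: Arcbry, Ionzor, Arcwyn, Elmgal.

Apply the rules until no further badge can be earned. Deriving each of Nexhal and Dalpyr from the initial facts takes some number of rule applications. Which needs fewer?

Nexhal

Nexhal: With Elmgal and Arcbry, Nexhal is earned (B5). [1 rule application]
Dalpyr: With Arcwyn, Wyncor is earned (B3). With Arcwyn, Wyncor, and Ionzor, Selzel is earned (B11). With Selzel and Ionzor, Irdfal is earned (B1). With Irdfal and Arcbry, Luneld is earned (B6). With Luneld, Dalpyr is earned (B9). [5 rule applications]
Nexhal needs fewer.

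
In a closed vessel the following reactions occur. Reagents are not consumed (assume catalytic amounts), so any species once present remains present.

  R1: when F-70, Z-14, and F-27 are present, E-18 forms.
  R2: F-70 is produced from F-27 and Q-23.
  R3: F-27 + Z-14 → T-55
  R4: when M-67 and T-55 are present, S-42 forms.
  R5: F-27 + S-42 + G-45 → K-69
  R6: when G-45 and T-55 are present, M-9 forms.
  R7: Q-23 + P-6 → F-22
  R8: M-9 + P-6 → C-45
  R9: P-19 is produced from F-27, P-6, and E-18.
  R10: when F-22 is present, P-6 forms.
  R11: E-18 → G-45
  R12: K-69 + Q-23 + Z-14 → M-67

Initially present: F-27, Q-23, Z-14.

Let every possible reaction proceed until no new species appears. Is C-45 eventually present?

No

C-45 would need M-9 and P-6 (R8), but P-6 never forms.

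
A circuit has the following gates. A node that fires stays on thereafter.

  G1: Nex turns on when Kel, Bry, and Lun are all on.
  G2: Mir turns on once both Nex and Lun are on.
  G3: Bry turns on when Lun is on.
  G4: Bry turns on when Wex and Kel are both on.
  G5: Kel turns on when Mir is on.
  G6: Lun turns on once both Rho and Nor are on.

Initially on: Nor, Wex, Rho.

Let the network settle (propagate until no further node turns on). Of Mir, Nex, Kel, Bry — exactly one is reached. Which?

Bry

Rho and Nor are on, so Lun turns on (G6).
Lun is on, so Bry turns on (G3).
Kel would need Mir (G5), but Mir never turns on. Nex would need Kel, Bry, and Lun (G1), but Kel never turns on. Mir would need Nex and Lun (G2), but Nex never turns on.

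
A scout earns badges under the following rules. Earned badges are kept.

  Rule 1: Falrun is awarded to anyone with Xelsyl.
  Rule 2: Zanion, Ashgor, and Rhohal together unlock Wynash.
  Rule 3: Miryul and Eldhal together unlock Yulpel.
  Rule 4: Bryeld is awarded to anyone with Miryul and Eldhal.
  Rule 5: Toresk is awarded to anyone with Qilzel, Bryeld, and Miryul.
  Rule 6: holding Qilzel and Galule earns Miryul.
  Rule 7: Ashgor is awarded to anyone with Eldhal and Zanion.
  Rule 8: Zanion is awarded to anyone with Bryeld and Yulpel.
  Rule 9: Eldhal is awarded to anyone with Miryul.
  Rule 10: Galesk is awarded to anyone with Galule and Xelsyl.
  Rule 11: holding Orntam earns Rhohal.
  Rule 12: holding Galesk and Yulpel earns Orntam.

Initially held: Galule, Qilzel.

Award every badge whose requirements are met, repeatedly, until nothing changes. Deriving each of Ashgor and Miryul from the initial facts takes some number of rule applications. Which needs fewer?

Miryul

Miryul: With Qilzel and Galule, Miryul is earned (Rule 6). [1 rule application]
Ashgor: With Qilzel and Galule, Miryul is earned (Rule 6). With Miryul, Eldhal is earned (Rule 9). With Miryul and Eldhal, Bryeld is earned (Rule 4). With Miryul and Eldhal, Yulpel is earned (Rule 3). With Bryeld and Yulpel, Zanion is earned (Rule 8). With Eldhal and Zanion, Ashgor is earned (Rule 7). [6 rule applications]
Miryul needs fewer.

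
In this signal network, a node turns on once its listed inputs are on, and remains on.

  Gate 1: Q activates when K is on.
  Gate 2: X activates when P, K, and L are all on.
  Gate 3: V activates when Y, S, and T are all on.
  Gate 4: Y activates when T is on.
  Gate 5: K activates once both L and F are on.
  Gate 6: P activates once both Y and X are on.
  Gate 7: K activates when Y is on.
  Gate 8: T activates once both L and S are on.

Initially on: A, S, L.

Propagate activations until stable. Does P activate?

P would need Y and X (Gate 6), but X never turns on.

No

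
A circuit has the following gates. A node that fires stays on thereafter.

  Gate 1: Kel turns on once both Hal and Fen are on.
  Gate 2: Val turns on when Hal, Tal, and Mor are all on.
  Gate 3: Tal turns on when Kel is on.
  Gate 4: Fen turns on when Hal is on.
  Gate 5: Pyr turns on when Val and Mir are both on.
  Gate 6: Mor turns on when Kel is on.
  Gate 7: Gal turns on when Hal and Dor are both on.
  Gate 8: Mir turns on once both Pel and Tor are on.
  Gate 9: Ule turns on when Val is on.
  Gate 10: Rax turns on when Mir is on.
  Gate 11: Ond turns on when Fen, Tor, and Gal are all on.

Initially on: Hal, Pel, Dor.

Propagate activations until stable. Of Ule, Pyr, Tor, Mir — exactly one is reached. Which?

Ule

Hal is on, so Fen turns on (Gate 4).
Hal and Fen are on, so Kel turns on (Gate 1).
Kel is on, so Mor turns on (Gate 6).
Kel is on, so Tal turns on (Gate 3).
Hal, Tal, and Mor are on, so Val turns on (Gate 2).
Val is on, so Ule turns on (Gate 9).
Mir would need Pel and Tor (Gate 8), but Tor never turns on. No rule produces Tor, and it is not given. Pyr would need Val and Mir (Gate 5), but Mir never turns on.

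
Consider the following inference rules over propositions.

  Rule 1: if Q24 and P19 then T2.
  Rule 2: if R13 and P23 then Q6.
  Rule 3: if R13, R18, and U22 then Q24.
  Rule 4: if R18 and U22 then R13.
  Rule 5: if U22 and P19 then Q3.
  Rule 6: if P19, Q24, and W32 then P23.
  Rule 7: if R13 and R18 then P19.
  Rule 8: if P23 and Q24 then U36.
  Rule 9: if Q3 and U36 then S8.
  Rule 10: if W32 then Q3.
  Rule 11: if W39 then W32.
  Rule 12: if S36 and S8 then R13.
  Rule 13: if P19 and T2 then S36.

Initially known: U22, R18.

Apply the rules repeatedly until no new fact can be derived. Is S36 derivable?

Yes

R18 and U22 hold, so R13 follows (Rule 4).
From R13 and R18, Rule 7 gives P19.
From R13, R18, and U22, Rule 3 gives Q24.
From Q24 and P19, Rule 1 gives T2.
P19 and T2 hold, so S36 follows (Rule 13).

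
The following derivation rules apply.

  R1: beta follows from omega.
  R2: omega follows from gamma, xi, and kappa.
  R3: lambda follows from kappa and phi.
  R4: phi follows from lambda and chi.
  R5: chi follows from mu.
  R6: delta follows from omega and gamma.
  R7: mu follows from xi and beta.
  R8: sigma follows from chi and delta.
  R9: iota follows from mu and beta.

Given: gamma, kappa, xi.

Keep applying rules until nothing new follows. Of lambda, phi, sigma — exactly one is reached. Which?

sigma

From gamma, xi, and kappa, R2 gives omega.
From omega and gamma, R6 gives delta.
omega holds, so beta follows (R1).
xi and beta hold, so mu follows (R7).
mu holds, so chi follows (R5).
chi and delta hold, so sigma follows (R8).
lambda would need kappa and phi (R3), but phi is never established. phi would need lambda and chi (R4), but lambda is never established.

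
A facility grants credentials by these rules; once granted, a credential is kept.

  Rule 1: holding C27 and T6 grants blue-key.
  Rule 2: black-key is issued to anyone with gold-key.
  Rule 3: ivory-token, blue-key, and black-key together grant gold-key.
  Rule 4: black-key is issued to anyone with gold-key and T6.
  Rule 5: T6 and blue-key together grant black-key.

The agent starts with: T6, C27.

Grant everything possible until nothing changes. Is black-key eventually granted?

Yes

Holding C27 and T6 grants blue-key (Rule 1).
Holding T6 and blue-key grants black-key (Rule 5).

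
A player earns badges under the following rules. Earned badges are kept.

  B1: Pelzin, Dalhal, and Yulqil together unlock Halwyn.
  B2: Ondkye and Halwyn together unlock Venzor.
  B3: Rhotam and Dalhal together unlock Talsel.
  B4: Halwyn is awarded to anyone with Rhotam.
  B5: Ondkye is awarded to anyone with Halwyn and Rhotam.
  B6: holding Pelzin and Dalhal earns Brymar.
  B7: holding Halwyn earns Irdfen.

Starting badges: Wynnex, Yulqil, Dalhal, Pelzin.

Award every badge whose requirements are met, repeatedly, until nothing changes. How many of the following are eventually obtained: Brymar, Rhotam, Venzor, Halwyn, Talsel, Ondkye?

2

With Pelzin, Dalhal, and Yulqil, Halwyn is earned (B1).
With Pelzin and Dalhal, Brymar is earned (B6).
Brymar: reached.
No rule produces Rhotam, and it is not given.
Venzor would need Ondkye and Halwyn (B2), but Ondkye is never earned.
Halwyn: reached.
Talsel would need Rhotam and Dalhal (B3), but Rhotam is never earned.
Ondkye would need Halwyn and Rhotam (B5), but Rhotam is never earned.
Reached: Brymar and Halwyn — 2 of the 6.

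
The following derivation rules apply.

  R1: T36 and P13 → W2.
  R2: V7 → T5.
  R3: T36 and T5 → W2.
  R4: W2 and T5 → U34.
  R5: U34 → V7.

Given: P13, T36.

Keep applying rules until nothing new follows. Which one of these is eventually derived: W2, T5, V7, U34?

W2

T36 and P13 hold, so W2 follows (R1).
V7 would need U34 (R5), but U34 is never established. T5 would need V7 (R2), but V7 is never established. U34 would need W2 and T5 (R4), but T5 is never established.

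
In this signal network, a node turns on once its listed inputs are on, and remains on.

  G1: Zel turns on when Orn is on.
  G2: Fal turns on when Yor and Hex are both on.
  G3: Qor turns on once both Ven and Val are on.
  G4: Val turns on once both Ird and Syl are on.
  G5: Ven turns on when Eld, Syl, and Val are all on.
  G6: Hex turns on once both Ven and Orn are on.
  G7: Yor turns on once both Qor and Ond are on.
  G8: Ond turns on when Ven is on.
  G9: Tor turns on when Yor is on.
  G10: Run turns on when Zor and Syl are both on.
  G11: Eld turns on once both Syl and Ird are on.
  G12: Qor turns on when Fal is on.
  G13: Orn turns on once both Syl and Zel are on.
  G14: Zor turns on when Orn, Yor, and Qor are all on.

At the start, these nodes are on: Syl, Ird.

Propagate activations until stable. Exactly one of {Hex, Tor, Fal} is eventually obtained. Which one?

G4: Ird and Syl on → Val on.
Syl and Ird are on, so Eld turns on (G11).
G5: Eld, Syl, and Val on → Ven on.
G3: Ven and Val on → Qor on.
G8: Ven on → Ond on.
G7: Qor and Ond on → Yor on.
G9: Yor on → Tor on.
Fal would need Yor and Hex (G2), but Hex never turns on. Hex would need Ven and Orn (G6), but Orn never turns on.

Tor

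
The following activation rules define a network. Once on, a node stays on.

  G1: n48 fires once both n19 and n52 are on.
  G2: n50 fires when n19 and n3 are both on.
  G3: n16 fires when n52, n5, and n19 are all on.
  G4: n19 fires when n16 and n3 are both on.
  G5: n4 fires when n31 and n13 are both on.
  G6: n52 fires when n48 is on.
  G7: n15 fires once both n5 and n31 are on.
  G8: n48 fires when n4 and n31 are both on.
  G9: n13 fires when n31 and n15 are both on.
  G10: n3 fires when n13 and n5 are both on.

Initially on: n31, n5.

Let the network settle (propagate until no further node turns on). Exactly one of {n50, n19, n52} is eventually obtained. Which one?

n5 and n31 are on, so n15 fires (G7).
n31 and n15 are on, so n13 fires (G9).
G5: n31 and n13 on → n4 on.
n4 and n31 are on, so n48 fires (G8).
G6: n48 on → n52 on.
n19 would need n16 and n3 (G4), but n16 never turns on. n50 would need n19 and n3 (G2), but n19 never turns on.

n52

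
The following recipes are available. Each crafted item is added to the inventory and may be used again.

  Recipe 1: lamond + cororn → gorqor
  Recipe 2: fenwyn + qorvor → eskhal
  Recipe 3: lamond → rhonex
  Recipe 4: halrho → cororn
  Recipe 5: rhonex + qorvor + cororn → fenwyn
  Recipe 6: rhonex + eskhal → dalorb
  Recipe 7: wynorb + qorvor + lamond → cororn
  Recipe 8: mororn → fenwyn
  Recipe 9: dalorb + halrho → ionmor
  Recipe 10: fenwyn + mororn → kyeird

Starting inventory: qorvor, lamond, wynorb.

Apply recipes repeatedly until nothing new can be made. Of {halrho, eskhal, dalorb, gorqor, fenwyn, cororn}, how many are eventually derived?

wynorb + qorvor + lamond → cororn (Recipe 7).
Using Recipe 3, lamond makes rhonex.
lamond + cororn → gorqor (Recipe 1).
rhonex + qorvor + cororn → fenwyn (Recipe 5).
Using Recipe 2, fenwyn and qorvor make eskhal.
rhonex + eskhal → dalorb (Recipe 6).
No rule produces halrho, and it is not given.
eskhal: reached.
dalorb: reached.
gorqor: reached.
fenwyn: reached.
cororn: reached.
Reached: eskhal, dalorb, gorqor, fenwyn, and cororn — 5 of the 6.

5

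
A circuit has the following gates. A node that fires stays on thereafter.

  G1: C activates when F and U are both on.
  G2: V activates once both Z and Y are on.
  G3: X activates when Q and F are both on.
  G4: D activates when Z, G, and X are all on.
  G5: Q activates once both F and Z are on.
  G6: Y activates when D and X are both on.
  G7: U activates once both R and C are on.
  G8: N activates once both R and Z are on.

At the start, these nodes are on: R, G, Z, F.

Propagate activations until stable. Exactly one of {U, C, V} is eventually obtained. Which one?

F and Z are on, so Q activates (G5).
Q and F are on, so X activates (G3).
Z, G, and X are on, so D activates (G4).
D and X are on, so Y activates (G6).
Z and Y are on, so V activates (G2).
C would need F and U (G1), but U never turns on. U would need R and C (G7), but C never turns on.

V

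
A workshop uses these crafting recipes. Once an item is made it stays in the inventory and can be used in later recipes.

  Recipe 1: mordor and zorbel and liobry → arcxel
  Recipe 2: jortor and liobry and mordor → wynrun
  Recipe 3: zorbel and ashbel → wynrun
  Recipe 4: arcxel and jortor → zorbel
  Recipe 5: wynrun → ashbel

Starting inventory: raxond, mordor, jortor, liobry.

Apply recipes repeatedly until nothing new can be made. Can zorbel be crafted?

zorbel would need arcxel and jortor (Recipe 4), but arcxel is never obtained.

No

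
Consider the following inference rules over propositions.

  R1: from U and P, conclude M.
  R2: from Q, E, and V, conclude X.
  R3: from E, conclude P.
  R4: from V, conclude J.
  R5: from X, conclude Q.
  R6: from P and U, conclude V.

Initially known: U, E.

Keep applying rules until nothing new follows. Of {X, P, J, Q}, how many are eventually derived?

2

From E, R3 gives P.
P and U hold, so V follows (R6).
From V, R4 gives J.
X would need Q, E, and V (R2), but Q is never established.
P: reached.
J: reached.
Q would need X (R5), but X is never established.
Reached: P and J — 2 of the 4.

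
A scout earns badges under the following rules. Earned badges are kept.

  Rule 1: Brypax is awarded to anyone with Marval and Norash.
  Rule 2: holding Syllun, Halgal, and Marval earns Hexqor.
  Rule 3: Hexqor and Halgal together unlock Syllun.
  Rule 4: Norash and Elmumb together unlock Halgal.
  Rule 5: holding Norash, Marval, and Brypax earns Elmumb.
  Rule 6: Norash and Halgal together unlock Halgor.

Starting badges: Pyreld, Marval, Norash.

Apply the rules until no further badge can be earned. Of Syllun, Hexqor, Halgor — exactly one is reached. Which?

Halgor

With Marval and Norash, Brypax is earned (Rule 1).
With Norash, Marval, and Brypax, Elmumb is earned (Rule 5).
With Norash and Elmumb, Halgal is earned (Rule 4).
With Norash and Halgal, Halgor is earned (Rule 6).
Syllun would need Hexqor and Halgal (Rule 3), but Hexqor is never earned. Hexqor would need Syllun, Halgal, and Marval (Rule 2), but Syllun is never earned.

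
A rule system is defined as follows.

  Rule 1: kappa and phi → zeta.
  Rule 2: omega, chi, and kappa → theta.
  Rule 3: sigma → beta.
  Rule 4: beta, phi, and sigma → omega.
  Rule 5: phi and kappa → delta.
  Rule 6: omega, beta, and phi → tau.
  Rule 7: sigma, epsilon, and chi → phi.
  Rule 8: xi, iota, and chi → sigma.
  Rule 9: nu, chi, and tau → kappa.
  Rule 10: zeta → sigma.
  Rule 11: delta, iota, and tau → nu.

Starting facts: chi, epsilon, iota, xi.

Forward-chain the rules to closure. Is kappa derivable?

kappa would need nu, chi, and tau (Rule 9), but nu is never established.

No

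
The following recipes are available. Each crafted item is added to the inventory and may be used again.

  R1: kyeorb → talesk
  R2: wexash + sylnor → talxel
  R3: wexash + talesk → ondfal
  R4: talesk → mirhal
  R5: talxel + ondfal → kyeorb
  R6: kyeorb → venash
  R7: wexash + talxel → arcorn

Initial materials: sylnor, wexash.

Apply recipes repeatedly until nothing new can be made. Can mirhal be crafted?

No

mirhal would need talesk (R4), but talesk is never obtained.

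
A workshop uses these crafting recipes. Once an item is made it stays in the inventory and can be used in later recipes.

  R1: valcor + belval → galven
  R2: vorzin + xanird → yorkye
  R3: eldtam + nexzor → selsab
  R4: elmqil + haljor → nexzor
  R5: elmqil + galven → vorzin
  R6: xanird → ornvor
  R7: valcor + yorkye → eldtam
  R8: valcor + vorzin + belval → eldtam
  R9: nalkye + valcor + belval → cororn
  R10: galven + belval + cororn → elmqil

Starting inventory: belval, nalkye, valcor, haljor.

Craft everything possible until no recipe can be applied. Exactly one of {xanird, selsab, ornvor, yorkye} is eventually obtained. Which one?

selsab

nalkye + valcor + belval → cororn (R9).
Using R1, valcor and belval make galven.
galven + belval + cororn → elmqil (R10).
elmqil + galven → vorzin (R5).
elmqil + haljor → nexzor (R4).
Using R8, valcor, vorzin, and belval make eldtam.
eldtam + nexzor → selsab (R3).
No rule produces xanird, and it is not given. yorkye would need vorzin and xanird (R2), but xanird is never obtained. ornvor would need xanird (R6), but xanird is never obtained.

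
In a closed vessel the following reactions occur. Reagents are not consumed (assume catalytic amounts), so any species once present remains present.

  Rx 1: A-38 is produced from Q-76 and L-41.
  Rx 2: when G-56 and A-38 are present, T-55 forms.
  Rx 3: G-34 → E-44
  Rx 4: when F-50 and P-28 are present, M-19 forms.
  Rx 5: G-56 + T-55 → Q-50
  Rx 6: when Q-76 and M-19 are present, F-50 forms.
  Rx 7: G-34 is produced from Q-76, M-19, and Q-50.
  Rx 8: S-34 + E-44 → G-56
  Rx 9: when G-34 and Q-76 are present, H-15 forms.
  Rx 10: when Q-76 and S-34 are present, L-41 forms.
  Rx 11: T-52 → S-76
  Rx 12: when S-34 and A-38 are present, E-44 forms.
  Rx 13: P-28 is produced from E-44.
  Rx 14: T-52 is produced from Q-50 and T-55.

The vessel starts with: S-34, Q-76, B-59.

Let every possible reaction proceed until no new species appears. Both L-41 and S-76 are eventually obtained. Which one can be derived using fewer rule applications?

L-41: Q-76 and S-34 present → L-41 forms (Rx 10). [1 rule application]
S-76: Q-76 and S-34 present → L-41 forms (Rx 10). Q-76 and L-41 present → A-38 forms (Rx 1). S-34 and A-38 present → E-44 forms (Rx 12). S-34 and E-44 present → G-56 forms (Rx 8). G-56 and A-38 present → T-55 forms (Rx 2). G-56 and T-55 present → Q-50 forms (Rx 5). Q-50 and T-55 present → T-52 forms (Rx 14). T-52 present → S-76 forms (Rx 11). [8 rule applications]
L-41 needs fewer.

L-41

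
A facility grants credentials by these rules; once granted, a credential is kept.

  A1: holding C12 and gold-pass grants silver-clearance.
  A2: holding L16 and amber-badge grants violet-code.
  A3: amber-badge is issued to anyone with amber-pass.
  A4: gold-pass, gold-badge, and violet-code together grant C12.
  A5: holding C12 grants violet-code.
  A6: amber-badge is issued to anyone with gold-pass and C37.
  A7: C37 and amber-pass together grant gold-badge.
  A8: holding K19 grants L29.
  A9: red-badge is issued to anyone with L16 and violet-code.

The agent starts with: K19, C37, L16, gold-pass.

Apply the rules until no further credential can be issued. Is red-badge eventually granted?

Yes

Holding gold-pass and C37 grants amber-badge (A6).
Holding L16 and amber-badge grants violet-code (A2).
Holding L16 and violet-code grants red-badge (A9).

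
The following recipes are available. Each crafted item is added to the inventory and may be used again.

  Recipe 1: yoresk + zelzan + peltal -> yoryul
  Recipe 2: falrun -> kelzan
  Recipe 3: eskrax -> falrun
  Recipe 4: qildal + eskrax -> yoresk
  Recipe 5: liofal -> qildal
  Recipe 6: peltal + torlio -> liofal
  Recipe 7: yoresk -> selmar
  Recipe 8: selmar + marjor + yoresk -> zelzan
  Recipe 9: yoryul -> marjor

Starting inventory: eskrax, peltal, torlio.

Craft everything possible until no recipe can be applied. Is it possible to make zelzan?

zelzan would need selmar, marjor, and yoresk (Recipe 8), but marjor is never obtained.

No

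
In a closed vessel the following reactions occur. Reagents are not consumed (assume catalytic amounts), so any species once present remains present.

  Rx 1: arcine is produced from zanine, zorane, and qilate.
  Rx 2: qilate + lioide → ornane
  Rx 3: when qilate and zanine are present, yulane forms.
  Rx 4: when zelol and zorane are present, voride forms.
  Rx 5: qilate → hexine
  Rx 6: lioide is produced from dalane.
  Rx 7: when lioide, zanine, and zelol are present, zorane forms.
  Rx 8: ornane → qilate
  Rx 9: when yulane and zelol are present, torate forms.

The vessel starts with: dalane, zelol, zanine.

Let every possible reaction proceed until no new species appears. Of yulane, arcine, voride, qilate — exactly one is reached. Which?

dalane present → lioide forms (Rx 6).
lioide, zanine, and zelol present → zorane forms (Rx 7).
zelol and zorane present → voride forms (Rx 4).
yulane would need qilate and zanine (Rx 3), but qilate never forms. arcine would need zanine, zorane, and qilate (Rx 1), but qilate never forms. qilate would need ornane (Rx 8), but ornane never forms.

voride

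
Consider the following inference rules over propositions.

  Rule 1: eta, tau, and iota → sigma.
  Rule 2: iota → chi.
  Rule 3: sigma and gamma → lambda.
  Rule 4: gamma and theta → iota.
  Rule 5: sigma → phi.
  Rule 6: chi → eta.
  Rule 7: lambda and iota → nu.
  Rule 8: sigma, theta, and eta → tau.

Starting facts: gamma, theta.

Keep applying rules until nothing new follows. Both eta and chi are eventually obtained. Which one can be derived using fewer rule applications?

chi: From gamma and theta, Rule 4 gives iota. From iota, Rule 2 gives chi. [2 rule applications]
eta: gamma and theta hold, so iota follows (Rule 4). iota holds, so chi follows (Rule 2). chi holds, so eta follows (Rule 6). [3 rule applications]
chi needs fewer.

chi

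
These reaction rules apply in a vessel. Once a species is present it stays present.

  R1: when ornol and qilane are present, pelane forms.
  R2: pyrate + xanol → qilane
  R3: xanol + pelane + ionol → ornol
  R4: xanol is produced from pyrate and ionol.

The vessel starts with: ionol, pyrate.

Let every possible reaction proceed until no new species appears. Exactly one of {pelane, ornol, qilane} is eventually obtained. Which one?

pyrate and ionol present → xanol forms (R4).
pyrate and xanol present → qilane forms (R2).
pelane would need ornol and qilane (R1), but ornol never forms. ornol would need xanol, pelane, and ionol (R3), but pelane never forms.

qilane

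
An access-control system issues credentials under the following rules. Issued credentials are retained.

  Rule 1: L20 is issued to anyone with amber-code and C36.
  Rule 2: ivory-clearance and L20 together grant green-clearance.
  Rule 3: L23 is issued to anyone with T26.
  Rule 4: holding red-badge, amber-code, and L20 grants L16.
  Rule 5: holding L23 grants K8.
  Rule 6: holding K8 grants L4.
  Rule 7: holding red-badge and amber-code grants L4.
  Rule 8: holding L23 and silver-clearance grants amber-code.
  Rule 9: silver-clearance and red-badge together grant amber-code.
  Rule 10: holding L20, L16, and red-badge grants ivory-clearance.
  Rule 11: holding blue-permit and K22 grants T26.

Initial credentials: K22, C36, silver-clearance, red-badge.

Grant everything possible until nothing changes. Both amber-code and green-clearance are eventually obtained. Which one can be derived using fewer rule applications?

amber-code

amber-code: Holding silver-clearance and red-badge grants amber-code (Rule 9). [1 rule application]
green-clearance: Holding silver-clearance and red-badge grants amber-code (Rule 9). Holding amber-code and C36 grants L20 (Rule 1). Holding red-badge, amber-code, and L20 grants L16 (Rule 4). Holding L20, L16, and red-badge grants ivory-clearance (Rule 10). Holding ivory-clearance and L20 grants green-clearance (Rule 2). [5 rule applications]
amber-code needs fewer.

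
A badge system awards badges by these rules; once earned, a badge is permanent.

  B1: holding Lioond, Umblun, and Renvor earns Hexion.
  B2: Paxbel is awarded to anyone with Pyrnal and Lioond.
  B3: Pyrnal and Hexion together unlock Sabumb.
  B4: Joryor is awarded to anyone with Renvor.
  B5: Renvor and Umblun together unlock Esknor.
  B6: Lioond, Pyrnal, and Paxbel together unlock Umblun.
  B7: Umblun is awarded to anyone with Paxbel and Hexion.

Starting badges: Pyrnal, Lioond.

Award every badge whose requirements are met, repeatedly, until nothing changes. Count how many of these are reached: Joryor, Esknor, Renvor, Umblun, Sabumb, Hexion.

1

With Pyrnal and Lioond, Paxbel is earned (B2).
With Lioond, Pyrnal, and Paxbel, Umblun is earned (B6).
Joryor would need Renvor (B4), but Renvor is never earned.
Esknor would need Renvor and Umblun (B5), but Renvor is never earned.
No rule produces Renvor, and it is not given.
Umblun: reached.
Sabumb would need Pyrnal and Hexion (B3), but Hexion is never earned.
Hexion would need Lioond, Umblun, and Renvor (B1), but Renvor is never earned.
Reached: Umblun — 1 of the 6.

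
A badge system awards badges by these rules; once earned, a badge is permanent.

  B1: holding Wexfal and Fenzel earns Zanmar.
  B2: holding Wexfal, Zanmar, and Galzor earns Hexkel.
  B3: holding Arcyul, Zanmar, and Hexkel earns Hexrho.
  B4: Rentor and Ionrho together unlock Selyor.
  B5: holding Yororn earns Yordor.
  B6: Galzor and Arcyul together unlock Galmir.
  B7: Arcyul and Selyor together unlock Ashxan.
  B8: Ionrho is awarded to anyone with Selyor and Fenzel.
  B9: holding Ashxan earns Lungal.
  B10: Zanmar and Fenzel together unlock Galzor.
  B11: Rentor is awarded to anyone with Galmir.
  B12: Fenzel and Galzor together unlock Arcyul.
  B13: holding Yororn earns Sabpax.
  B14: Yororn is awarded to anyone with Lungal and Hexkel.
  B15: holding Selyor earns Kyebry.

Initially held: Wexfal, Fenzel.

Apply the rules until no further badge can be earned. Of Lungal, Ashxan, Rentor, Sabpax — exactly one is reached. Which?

Rentor

With Wexfal and Fenzel, Zanmar is earned (B1).
With Zanmar and Fenzel, Galzor is earned (B10).
With Fenzel and Galzor, Arcyul is earned (B12).
With Galzor and Arcyul, Galmir is earned (B6).
With Galmir, Rentor is earned (B11).
Sabpax would need Yororn (B13), but Yororn is never earned. Ashxan would need Arcyul and Selyor (B7), but Selyor is never earned. Lungal would need Ashxan (B9), but Ashxan is never earned.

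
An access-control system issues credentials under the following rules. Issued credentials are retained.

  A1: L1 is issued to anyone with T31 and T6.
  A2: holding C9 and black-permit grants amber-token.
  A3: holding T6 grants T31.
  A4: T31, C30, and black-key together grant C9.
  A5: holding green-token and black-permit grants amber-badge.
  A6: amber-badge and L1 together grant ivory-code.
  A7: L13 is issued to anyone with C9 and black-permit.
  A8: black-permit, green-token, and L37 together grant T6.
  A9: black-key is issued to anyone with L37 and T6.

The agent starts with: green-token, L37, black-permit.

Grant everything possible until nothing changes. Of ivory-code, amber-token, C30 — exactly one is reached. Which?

Holding black-permit, green-token, and L37 grants T6 (A8).
Holding green-token and black-permit grants amber-badge (A5).
Holding T6 grants T31 (A3).
Holding T31 and T6 grants L1 (A1).
Holding amber-badge and L1 grants ivory-code (A6).
No rule produces C30, and it is not given. amber-token would need C9 and black-permit (A2), but C9 is never granted.

ivory-code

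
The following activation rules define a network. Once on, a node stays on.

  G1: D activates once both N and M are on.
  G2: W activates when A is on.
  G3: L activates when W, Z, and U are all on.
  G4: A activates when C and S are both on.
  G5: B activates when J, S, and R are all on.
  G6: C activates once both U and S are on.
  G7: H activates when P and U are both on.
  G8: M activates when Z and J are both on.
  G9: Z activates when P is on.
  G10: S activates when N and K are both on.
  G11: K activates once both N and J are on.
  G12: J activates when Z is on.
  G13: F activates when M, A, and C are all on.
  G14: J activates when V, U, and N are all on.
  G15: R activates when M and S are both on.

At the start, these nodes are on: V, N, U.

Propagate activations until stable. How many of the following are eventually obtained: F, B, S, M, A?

2

G14: V, U, and N on → J on.
G11: N and J on → K on.
G10: N and K on → S on.
U and S are on, so C activates (G6).
G4: C and S on → A on.
F would need M, A, and C (G13), but M never turns on.
B would need J, S, and R (G5), but R never turns on.
S: reached.
M would need Z and J (G8), but Z never turns on.
A: reached.
Reached: S and A — 2 of the 5.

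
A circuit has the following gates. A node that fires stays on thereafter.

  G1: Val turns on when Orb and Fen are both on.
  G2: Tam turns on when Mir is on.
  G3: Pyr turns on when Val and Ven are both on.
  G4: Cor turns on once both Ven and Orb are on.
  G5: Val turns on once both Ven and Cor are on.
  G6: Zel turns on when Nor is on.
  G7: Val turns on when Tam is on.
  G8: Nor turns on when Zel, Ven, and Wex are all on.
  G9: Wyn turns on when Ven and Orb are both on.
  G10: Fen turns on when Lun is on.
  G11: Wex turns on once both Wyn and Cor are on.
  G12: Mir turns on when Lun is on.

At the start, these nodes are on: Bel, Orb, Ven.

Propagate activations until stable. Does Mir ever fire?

Mir would need Lun (G12), but Lun never turns on.

No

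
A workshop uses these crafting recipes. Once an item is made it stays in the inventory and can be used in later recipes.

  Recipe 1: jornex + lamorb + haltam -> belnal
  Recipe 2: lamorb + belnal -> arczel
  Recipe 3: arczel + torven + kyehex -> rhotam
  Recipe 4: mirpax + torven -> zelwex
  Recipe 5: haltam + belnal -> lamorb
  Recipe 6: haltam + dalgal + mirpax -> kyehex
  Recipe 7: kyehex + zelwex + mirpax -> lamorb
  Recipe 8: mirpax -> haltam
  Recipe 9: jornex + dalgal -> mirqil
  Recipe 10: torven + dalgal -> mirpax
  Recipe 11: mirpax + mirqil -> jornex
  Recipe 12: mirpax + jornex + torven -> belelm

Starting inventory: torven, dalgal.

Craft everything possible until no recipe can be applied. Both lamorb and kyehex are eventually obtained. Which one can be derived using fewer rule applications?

kyehex: torven + dalgal -> mirpax (Recipe 10). mirpax -> haltam (Recipe 8). haltam + dalgal + mirpax -> kyehex (Recipe 6). [3 rule applications]
lamorb: Using Recipe 10, torven and dalgal make mirpax. mirpax + torven -> zelwex (Recipe 4). mirpax -> haltam (Recipe 8). haltam + dalgal + mirpax -> kyehex (Recipe 6). kyehex + zelwex + mirpax -> lamorb (Recipe 7). [5 rule applications]
kyehex needs fewer.

kyehex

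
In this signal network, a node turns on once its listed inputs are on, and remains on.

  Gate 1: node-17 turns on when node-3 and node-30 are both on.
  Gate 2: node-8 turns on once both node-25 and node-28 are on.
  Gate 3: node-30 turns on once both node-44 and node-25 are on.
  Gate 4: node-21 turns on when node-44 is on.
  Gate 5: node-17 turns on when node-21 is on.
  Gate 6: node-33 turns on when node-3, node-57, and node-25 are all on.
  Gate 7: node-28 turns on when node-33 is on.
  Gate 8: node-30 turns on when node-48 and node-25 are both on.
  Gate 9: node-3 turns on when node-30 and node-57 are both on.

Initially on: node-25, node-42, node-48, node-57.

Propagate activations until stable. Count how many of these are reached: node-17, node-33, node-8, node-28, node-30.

5

Gate 8: node-48 and node-25 on → node-30 on.
Gate 9: node-30 and node-57 on → node-3 on.
Gate 1: node-3 and node-30 on → node-17 on.
node-3, node-57, and node-25 are on, so node-33 turns on (Gate 6).
node-33 is on, so node-28 turns on (Gate 7).
node-25 and node-28 are on, so node-8 turns on (Gate 2).
node-17: reached.
node-33: reached.
node-8: reached.
node-28: reached.
node-30: reached.
All 5 are reached.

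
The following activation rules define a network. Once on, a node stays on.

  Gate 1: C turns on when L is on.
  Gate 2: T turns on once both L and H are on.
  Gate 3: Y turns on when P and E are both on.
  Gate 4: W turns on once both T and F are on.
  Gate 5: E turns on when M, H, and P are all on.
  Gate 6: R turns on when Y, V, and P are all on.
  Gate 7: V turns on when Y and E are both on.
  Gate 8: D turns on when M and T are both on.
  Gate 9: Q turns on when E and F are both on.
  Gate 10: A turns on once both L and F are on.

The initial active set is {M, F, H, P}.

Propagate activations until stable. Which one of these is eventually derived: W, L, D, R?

Gate 5: M, H, and P on → E on.
P and E are on, so Y turns on (Gate 3).
Gate 7: Y and E on → V on.
Gate 6: Y, V, and P on → R on.
D would need M and T (Gate 8), but T never turns on. W would need T and F (Gate 4), but T never turns on. No rule produces L, and it is not given.

R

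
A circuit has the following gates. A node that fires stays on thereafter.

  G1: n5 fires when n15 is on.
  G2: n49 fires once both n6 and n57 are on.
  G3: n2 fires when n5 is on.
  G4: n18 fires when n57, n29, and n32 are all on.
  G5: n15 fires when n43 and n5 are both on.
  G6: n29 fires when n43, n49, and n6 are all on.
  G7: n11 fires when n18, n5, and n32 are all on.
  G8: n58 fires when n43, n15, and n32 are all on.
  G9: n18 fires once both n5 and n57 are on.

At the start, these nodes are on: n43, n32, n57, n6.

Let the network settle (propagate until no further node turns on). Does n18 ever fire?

n6 and n57 are on, so n49 fires (G2).
G6: n43, n49, and n6 on → n29 on.
n57, n29, and n32 are on, so n18 fires (G4).

Yes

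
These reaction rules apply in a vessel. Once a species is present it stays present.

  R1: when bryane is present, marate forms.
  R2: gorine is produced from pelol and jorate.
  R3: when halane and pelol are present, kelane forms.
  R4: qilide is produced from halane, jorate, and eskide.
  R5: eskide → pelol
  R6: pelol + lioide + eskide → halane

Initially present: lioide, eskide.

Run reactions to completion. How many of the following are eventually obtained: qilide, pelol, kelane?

2

eskide present → pelol forms (R5).
pelol, lioide, and eskide present → halane forms (R6).
halane and pelol present → kelane forms (R3).
qilide would need halane, jorate, and eskide (R4), but jorate never forms.
pelol: reached.
kelane: reached.
Reached: pelol and kelane — 2 of the 3.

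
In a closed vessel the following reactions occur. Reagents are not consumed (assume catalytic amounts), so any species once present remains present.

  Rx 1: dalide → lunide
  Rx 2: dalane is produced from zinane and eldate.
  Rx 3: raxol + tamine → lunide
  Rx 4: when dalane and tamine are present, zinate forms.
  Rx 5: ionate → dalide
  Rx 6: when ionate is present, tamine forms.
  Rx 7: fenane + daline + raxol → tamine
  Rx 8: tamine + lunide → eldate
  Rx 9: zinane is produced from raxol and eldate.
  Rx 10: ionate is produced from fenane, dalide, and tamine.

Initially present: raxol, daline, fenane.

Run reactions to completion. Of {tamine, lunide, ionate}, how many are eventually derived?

2

fenane, daline, and raxol present → tamine forms (Rx 7).
raxol and tamine present → lunide forms (Rx 3).
tamine: reached.
lunide: reached.
ionate would need fenane, dalide, and tamine (Rx 10), but dalide never forms.
Reached: tamine and lunide — 2 of the 3.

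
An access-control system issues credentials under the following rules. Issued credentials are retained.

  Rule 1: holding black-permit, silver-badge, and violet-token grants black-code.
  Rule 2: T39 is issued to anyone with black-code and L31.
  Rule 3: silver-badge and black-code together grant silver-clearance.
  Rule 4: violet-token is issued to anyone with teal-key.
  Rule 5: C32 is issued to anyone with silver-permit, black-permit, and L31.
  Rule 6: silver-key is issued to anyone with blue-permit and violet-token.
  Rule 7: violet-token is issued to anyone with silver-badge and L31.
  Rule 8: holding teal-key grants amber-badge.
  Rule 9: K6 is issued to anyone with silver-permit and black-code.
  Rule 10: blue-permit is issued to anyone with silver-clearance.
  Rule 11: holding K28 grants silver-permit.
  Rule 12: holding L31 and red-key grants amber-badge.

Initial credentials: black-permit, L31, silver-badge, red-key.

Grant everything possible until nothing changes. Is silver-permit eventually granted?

No

silver-permit would need K28 (Rule 11), but K28 is never granted.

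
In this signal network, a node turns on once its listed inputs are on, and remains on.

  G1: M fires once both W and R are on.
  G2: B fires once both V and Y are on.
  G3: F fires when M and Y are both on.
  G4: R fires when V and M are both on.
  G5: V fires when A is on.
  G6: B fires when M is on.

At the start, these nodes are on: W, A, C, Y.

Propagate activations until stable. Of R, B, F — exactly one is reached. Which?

G5: A on → V on.
V and Y are on, so B fires (G2).
F would need M and Y (G3), but M never turns on. R would need V and M (G4), but M never turns on.

B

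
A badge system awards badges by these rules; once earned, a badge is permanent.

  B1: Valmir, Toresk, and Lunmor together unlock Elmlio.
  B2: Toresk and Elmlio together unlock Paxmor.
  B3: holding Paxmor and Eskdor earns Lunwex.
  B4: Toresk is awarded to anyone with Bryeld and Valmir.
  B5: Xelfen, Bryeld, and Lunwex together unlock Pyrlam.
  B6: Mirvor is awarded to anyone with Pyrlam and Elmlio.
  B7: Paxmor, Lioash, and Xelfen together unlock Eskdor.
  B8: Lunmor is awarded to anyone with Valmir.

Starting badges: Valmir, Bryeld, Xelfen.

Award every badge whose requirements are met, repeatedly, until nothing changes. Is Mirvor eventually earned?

Mirvor would need Pyrlam and Elmlio (B6), but Pyrlam is never earned.

No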